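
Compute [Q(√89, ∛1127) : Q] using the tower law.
[Q(√89, ∛1127) : Q] = 6

Let L = Q(√89, ∛1127). Since Q(√89) ⊂ L and [Q(√89):Q] = 2, the tower law gives 2 | [L:Q]. Likewise Q(∛1127) ⊂ L with [Q(∛1127):Q] = 3 (because 1127 is not a perfect cube), so 3 | [L:Q]. As gcd(2,3) = 1, [L:Q] is divisible by 6. Conversely L is generated over Q by √89 and ∛1127, so [L:Q] ≤ 2·3 = 6. Therefore [Q(√89, ∛1127) : Q] = 6.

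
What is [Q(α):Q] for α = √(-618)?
[Q(α):Q] = 2

[Q(α):Q] equals the degree of the minimal polynomial of α. Here α^2 = -618 and x^2 + 618 is irreducible (d = -618 is squarefree, ≠ 1, hence not a square), so deg(m_α) = 2. Thus [Q(α):Q] = 2.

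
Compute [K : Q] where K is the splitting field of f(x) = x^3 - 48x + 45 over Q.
[K : Q] = 6

By the rational root test, any rational root of the monic integer polynomial f(x) = x^3 - 48x + 45 must be an integer dividing the constant term 45, i.e. one of ±{1, 3, 5, 9, 15, 45}. Evaluating: f(1) = -2, f(-1) = 92, f(3) = -72, f(-3) = 162, f(5) = -70, f(-5) = 160, f(9) = 342, f(-9) = -252, f(15) = 2700, f(-15) = -2610, f(45) = 89010, f(-45) = -88920; none is 0, so f has no rational root and is therefore irreducible over Q (a cubic with no linear factor over a field is irreducible). For an irreducible cubic, the Galois group is A_3 or S_3 according as the discriminant disc(f) = -4a^3 - 27b^2 = -4·(-48)^3 - 27·(45)^2 = 387693 is or is not a square in Q. Here disc(f) = 387693 is not a perfect square in Q, so the Galois group of f over Q is not contained in A_3 and must be all of S_3. The splitting field has degree |S_3| = 6 over Q, so [K : Q] = 6.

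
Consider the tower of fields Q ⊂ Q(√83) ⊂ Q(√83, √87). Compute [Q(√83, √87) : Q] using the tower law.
[Q(√83, √87) : Q] = 4

[Q(√83):Q] = 2 (min poly x^2 - 83, irreducible since 83 is squarefree > 1). For the top step, suppose √87 ∈ Q(√83), say √87 = c + d√83 with c, d ∈ Q. Squaring: 87 = c^2 + 83d^2 + 2cd√83. Since √83 ∉ Q this forces 2cd = 0. If d = 0 then √87 = c ∈ Q, contradicting 87 squarefree > 1. If c = 0 then 87 = 83d^2, so 83·87 = (83d)^2 is a perfect square in Q — but 83·87 = 7221 is not a perfect square (since 83 and 87 are distinct squarefree integers). Contradiction. Hence √87 ∉ Q(√83), so x^2 - 87 stays irreducible over Q(√83) and [Q(√83, √87) : Q(√83)] = 2. By the tower law, [Q(√83, √87) : Q] = 2 · 2 = 4.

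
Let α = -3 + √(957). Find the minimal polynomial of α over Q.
m_α(x) = x^2 + 6x - 948

From α + 3 = √(957), squaring gives (α + 3)^2 = 957, i.e. α^2 + 6α + 9 = 957, so α^2 + 6α - 948 = 0. The discriminant of x^2 + 6x - 948 is (6)^2 - 4·(-948) = 36 + 3792 = 3828, and 4·(957) is not a perfect square in Q since 957 is squarefree and ≠ 1. Hence x^2 + 6x - 948 is irreducible over Q and is the minimal polynomial of α.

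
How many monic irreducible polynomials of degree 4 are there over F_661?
There are 47724880830 monic irreducible polynomials of degree 4 over F_661

Each element of F_{661^4} that lies in no proper subfield is a root of exactly one monic irreducible of degree 4 over F_661, and each such polynomial has 4 distinct roots in F_{661^4}. By Möbius inversion the count is N_661(4) = (1/4) Σ_{d|4} μ(4/d) · 661^d = (1/4)(μ(4)·661^1 + μ(2)·661^2 + μ(1)·661^4) = 190899523320/4 = 47724880830.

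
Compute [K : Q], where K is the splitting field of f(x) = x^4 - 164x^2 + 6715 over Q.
[K : Q] = 4

Solving the quadratic in x^2: x^2 = (164 ± √(164^2 - 4·6715))/2 = (164 ± √36)/2 = (164 ± 6)/2, giving x^2 = 85 or x^2 = 79. So f(x) = (x^2 - 85)(x^2 - 79) and the roots of f are ±√85, ±√79. Hence the splitting field is K = Q(√85, √79). Since 85 and 79 are distinct squarefree integers > 1, their product 6715 is not a perfect square, so √79 ∉ Q(√85). By the tower law [K:Q] = [Q(√85,√79):Q(√85)] · [Q(√85):Q] = 2 · 2 = 4.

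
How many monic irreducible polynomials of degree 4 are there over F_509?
There are 16780676370 monic irreducible polynomials of degree 4 over F_509

Each element of F_{509^4} that lies in no proper subfield is a root of exactly one monic irreducible of degree 4 over F_509, and each such polynomial has 4 distinct roots in F_{509^4}. By Möbius inversion the count is N_509(4) = (1/4) Σ_{d|4} μ(4/d) · 509^d = (1/4)(μ(4)·509^1 + μ(2)·509^2 + μ(1)·509^4) = 67122705480/4 = 16780676370.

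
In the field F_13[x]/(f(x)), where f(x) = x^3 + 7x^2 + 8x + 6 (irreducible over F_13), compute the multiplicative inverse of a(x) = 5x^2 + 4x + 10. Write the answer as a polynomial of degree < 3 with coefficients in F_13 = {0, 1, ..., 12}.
a(x)^(-1) ≡ 11x + 11 (mod f(x))

Since f is irreducible over F_13, F_13[x]/(f) is a field and a(x) ≠ 0 has an inverse. Apply the extended Euclidean algorithm to f(x) and a(x) in F_13[x]: f(x) = (8x + 8)·a(x) + (4). The last nonzero remainder is the constant 4 = gcd(f, a) in F_13. Back-substituting through the division chain expresses 4 = s(x)·a(x) + t(x)·f(x) with s(x) ≡ 5x + 5 (mod f), so (5x + 5)·a(x) ≡ 4 (mod f). Multiplying by 4^(-1) ≡ 10 in F_13 gives a(x)^(-1) ≡ 10·(5x + 5) ≡ 11x + 11 (mod f). Check: (5x^2 + 4x + 10)·(11x + 11) = 3x^3 + 8x^2 + 11x + 6 ≡ 1 (mod x^3 + 7x^2 + 8x + 6).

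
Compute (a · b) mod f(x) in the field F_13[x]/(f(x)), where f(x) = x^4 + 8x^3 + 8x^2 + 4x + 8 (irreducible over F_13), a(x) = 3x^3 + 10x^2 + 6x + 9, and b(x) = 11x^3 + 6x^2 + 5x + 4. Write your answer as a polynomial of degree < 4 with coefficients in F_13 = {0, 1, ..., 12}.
a · b ≡ 11x^3 + 3x^2 + x + 12 (mod f(x))

Multiply in F_13[x]: a(x)·b(x) = (3x^3 + 10x^2 + 6x + 9)·(11x^3 + 6x^2 + 5x + 4) = 7x^6 + 11x^5 + 11x^4 + 2x^3 + 7x^2 + 4x + 10. This has degree ≥ 4, so divide by f(x) over F_13: 7x^6 + 11x^5 + 11x^4 + 2x^3 + 7x^2 + 4x + 10 = (7x^2 + 7x + 3)·(x^4 + 8x^3 + 8x^2 + 4x + 8) + (11x^3 + 3x^2 + x + 12). Hence a·b ≡ 11x^3 + 3x^2 + x + 12 (mod f). (F_13[x]/(f) is a field with 13^4 = 28561 elements since f is irreducible of degree 4.)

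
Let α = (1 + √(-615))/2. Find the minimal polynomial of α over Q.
m_α(x) = x^2 - x + 154

From 2α - 1 = √(-615), squaring gives (2α - 1)^2 = -615, i.e. 4α^2 - 4α + 1 = -615, so α^2 - α + (1 + 615)/4 = 0. Since -615 ≡ 1 (mod 4), (1 + 615)/4 = 154 ∈ Z. The polynomial x^2 - x + 154 has discriminant 1 - 4·(154) = -615, which is not a perfect square in Q (d = -615 is squarefree and ≠ 1), so x^2 - x + 154 is irreducible over Q. It is the minimal polynomial of α.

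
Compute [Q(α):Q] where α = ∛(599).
[Q(α):Q] = 3

The minimal polynomial of α is x^3 - 599, irreducible over Q since 599 is not a perfect cube (so x^3 - 599 has no rational root). Hence [Q(α):Q] = deg(m_α) = 3.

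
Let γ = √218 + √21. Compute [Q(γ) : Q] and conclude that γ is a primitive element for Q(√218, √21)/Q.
[Q(γ) : Q] = 4 (equivalently, Q(γ) = Q(√218, √21))

Obviously Q(γ) ⊆ Q(√218, √21), and [Q(√218, √21):Q] = 4 (since 218, 21 are distinct squarefree integers > 1 with 4578 not a perfect square). To show equality we compute the minimal polynomial of γ. From γ = √218 + √21: γ^2 = 218 + 2√(4578) + 21 = 239 + 2√(4578), so γ^2 - 239 = 2√(4578); squaring, (γ^2 - 239)^2 = 4·4578, i.e. γ^4 - 478γ^2 + 57121 - 18312 = 0, i.e. γ^4 - 478γ^2 + 38809 = 0. So γ is a root of x^4 - 478x^2 + 38809. This polynomial is irreducible over Q: it has no rational root (each ±√218 ± √21 is irrational), and any factorization into two quadratics over Q would force √(4578) ∈ Q (pairing opposite roots) or √218, √21 ∈ Q (other pairings), all impossible. Hence [Q(γ):Q] = 4 = [Q(√218, √21):Q], so Q(γ) = Q(√218, √21).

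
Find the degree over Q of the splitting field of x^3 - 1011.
[K : Q] = 6

The roots of x^3 - 1011 are ∛1011, ω∛1011, ω^2∛1011 where ω = e^(2πi/3) is a primitive cube root of unity, so K = Q(∛1011, ω). Now [Q(∛1011):Q] = 3 (since 1011 is not a perfect cube, x^3 - 1011 is irreducible) and [Q(ω):Q] = 2. Both 2 and 3 divide [K:Q], and [K:Q] ≤ 3·2 = 6, so [K:Q] = 6. (Equivalently: Q(∛1011) ⊂ R but ω ∉ R, so [K : Q(∛1011)] = 2.)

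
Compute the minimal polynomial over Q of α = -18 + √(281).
m_α(x) = x^2 + 36x + 43

From α + 18 = √(281), squaring gives (α + 18)^2 = 281, i.e. α^2 + 36α + 324 = 281, so α^2 + 36α + 43 = 0. The discriminant of x^2 + 36x + 43 is (36)^2 - 4·(43) = 1296 - 172 = 1124, and 4·(281) is not a perfect square in Q since 281 is squarefree and ≠ 1. Hence x^2 + 36x + 43 is irreducible over Q and is the minimal polynomial of α.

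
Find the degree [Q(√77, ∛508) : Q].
[Q(√77, ∛508) : Q] = 6

Let L = Q(√77, ∛508). Since Q(√77) ⊂ L and [Q(√77):Q] = 2, the tower law gives 2 | [L:Q]. Likewise Q(∛508) ⊂ L with [Q(∛508):Q] = 3 (because 508 is not a perfect cube), so 3 | [L:Q]. As gcd(2,3) = 1, [L:Q] is divisible by 6. Conversely L is generated over Q by √77 and ∛508, so [L:Q] ≤ 2·3 = 6. Therefore [Q(√77, ∛508) : Q] = 6.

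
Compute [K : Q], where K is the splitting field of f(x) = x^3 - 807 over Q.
[K : Q] = 6

The roots of x^3 - 807 are ∛807, ω∛807, ω^2∛807 where ω = e^(2πi/3) is a primitive cube root of unity, so K = Q(∛807, ω). Now [Q(∛807):Q] = 3 (since 807 is not a perfect cube, x^3 - 807 is irreducible) and [Q(ω):Q] = 2. Both 2 and 3 divide [K:Q], and [K:Q] ≤ 3·2 = 6, so [K:Q] = 6. (Equivalently: Q(∛807) ⊂ R but ω ∉ R, so [K : Q(∛807)] = 2.)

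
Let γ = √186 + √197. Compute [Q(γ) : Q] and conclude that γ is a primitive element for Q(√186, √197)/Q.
[Q(γ) : Q] = 4 (equivalently, Q(γ) = Q(√186, √197))

Obviously Q(γ) ⊆ Q(√186, √197), and [Q(√186, √197):Q] = 4 (since 186, 197 are distinct squarefree integers > 1 with 36642 not a perfect square). To show equality we compute the minimal polynomial of γ. From γ = √186 + √197: γ^2 = 186 + 2√(36642) + 197 = 383 + 2√(36642), so γ^2 - 383 = 2√(36642); squaring, (γ^2 - 383)^2 = 4·36642, i.e. γ^4 - 766γ^2 + 146689 - 146568 = 0, i.e. γ^4 - 766γ^2 + 121 = 0. So γ is a root of x^4 - 766x^2 + 121. This polynomial is irreducible over Q: it has no rational root (each ±√186 ± √197 is irrational), and any factorization into two quadratics over Q would force √(36642) ∈ Q (pairing opposite roots) or √186, √197 ∈ Q (other pairings), all impossible. Hence [Q(γ):Q] = 4 = [Q(√186, √197):Q], so Q(γ) = Q(√186, √197).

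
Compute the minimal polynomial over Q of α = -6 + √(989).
m_α(x) = x^2 + 12x - 953

From α + 6 = √(989), squaring gives (α + 6)^2 = 989, i.e. α^2 + 12α + 36 = 989, so α^2 + 12α - 953 = 0. The discriminant of x^2 + 12x - 953 is (12)^2 - 4·(-953) = 144 + 3812 = 3956, and 4·(989) is not a perfect square in Q since 989 is squarefree and ≠ 1. Hence x^2 + 12x - 953 is irreducible over Q and is the minimal polynomial of α.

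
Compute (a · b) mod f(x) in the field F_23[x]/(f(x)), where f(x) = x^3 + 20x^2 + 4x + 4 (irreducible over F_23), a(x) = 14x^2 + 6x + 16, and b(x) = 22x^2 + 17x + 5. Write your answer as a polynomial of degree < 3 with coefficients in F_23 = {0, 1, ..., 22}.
a · b ≡ 12x + 10 (mod f(x))

Multiply in F_23[x]: a(x)·b(x) = (14x^2 + 6x + 16)·(22x^2 + 17x + 5) = 9x^4 + 2x^3 + 18x^2 + 3x + 11. This has degree ≥ 3, so divide by f(x) over F_23: 9x^4 + 2x^3 + 18x^2 + 3x + 11 = (9x + 6)·(x^3 + 20x^2 + 4x + 4) + (12x + 10). Hence a·b ≡ 12x + 10 (mod f). (F_23[x]/(f) is a field with 23^3 = 12167 elements since f is irreducible of degree 3.)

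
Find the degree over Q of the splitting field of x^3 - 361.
[K : Q] = 6

The roots of x^3 - 361 are ∛361, ω∛361, ω^2∛361 where ω = e^(2πi/3) is a primitive cube root of unity, so K = Q(∛361, ω). Now [Q(∛361):Q] = 3 (since 361 is not a perfect cube, x^3 - 361 is irreducible) and [Q(ω):Q] = 2. Both 2 and 3 divide [K:Q], and [K:Q] ≤ 3·2 = 6, so [K:Q] = 6. (Equivalently: Q(∛361) ⊂ R but ω ∉ R, so [K : Q(∛361)] = 2.)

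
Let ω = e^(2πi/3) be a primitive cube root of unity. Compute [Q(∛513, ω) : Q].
[Q(∛513, ω) : Q] = 6

[Q(∛513):Q] = 3 (min poly x^3 - 513, irreducible since 513 is not a perfect cube). [Q(ω):Q] = 2 (min poly x^2 + x + 1). Since Q(∛513) ⊂ R and ω ∉ R, we have ω ∉ Q(∛513), so x^2 + x + 1 remains irreducible over Q(∛513) and [Q(∛513, ω) : Q(∛513)] = 2. By the tower law, [Q(∛513, ω) : Q] = 3 · 2 = 6. (In fact Q(∛513, ω) is the splitting field of x^3 - 513 over Q.)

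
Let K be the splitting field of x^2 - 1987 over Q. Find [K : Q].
[K : Q] = 2

f(x) = x^2 - 1987 factors as (x - √1987)(x + √1987). The splitting field is K = Q(√1987). Since 1987 is squarefree and > 1, it is not a perfect square, so x^2 - 1987 is irreducible over Q and [Q(√1987) : Q] = 2. Hence [K : Q] = 2.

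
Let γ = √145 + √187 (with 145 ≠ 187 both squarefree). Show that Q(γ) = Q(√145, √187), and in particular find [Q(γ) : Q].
[Q(γ) : Q] = 4 (equivalently, Q(γ) = Q(√145, √187))

Obviously Q(γ) ⊆ Q(√145, √187), and [Q(√145, √187):Q] = 4 (since 145, 187 are distinct squarefree integers > 1 with 27115 not a perfect square). To show equality we compute the minimal polynomial of γ. From γ = √145 + √187: γ^2 = 145 + 2√(27115) + 187 = 332 + 2√(27115), so γ^2 - 332 = 2√(27115); squaring, (γ^2 - 332)^2 = 4·27115, i.e. γ^4 - 664γ^2 + 110224 - 108460 = 0, i.e. γ^4 - 664γ^2 + 1764 = 0. So γ is a root of x^4 - 664x^2 + 1764. This polynomial is irreducible over Q: it has no rational root (each ±√145 ± √187 is irrational), and any factorization into two quadratics over Q would force √(27115) ∈ Q (pairing opposite roots) or √145, √187 ∈ Q (other pairings), all impossible. Hence [Q(γ):Q] = 4 = [Q(√145, √187):Q], so Q(γ) = Q(√145, √187).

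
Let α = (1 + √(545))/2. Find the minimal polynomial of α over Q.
m_α(x) = x^2 - x - 136

From 2α - 1 = √(545), squaring gives (2α - 1)^2 = 545, i.e. 4α^2 - 4α + 1 = 545, so α^2 - α + (1 - 545)/4 = 0. Since 545 ≡ 1 (mod 4), (1 - 545)/4 = -136 ∈ Z. The polynomial x^2 - x - 136 has discriminant 1 - 4·(-136) = 545, which is not a perfect square in Q (d = 545 is squarefree and ≠ 1), so x^2 - x - 136 is irreducible over Q. It is the minimal polynomial of α.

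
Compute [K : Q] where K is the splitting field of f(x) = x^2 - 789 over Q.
[K : Q] = 2

f(x) = x^2 - 789 factors as (x - √789)(x + √789). The splitting field is K = Q(√789). Since 789 is squarefree and > 1, it is not a perfect square, so x^2 - 789 is irreducible over Q and [Q(√789) : Q] = 2. Hence [K : Q] = 2.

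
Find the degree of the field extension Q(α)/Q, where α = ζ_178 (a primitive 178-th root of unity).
[Q(α):Q] = 88

The minimal polynomial of ζ_178 over Q is the 178-th cyclotomic polynomial Φ_178(x), which is irreducible over Q and has degree φ(178) = 88. Hence [Q(α):Q] = φ(178) = 88.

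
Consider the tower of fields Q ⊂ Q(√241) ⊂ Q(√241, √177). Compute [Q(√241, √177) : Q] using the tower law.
[Q(√241, √177) : Q] = 4

[Q(√241):Q] = 2 (min poly x^2 - 241, irreducible since 241 is squarefree > 1). For the top step, suppose √177 ∈ Q(√241), say √177 = c + d√241 with c, d ∈ Q. Squaring: 177 = c^2 + 241d^2 + 2cd√241. Since √241 ∉ Q this forces 2cd = 0. If d = 0 then √177 = c ∈ Q, contradicting 177 squarefree > 1. If c = 0 then 177 = 241d^2, so 241·177 = (241d)^2 is a perfect square in Q — but 241·177 = 42657 is not a perfect square (since 241 and 177 are distinct squarefree integers). Contradiction. Hence √177 ∉ Q(√241), so x^2 - 177 stays irreducible over Q(√241) and [Q(√241, √177) : Q(√241)] = 2. By the tower law, [Q(√241, √177) : Q] = 2 · 2 = 4.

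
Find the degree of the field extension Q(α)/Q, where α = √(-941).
[Q(α):Q] = 2

[Q(α):Q] equals the degree of the minimal polynomial of α. Here α^2 = -941 and x^2 + 941 is irreducible (d = -941 is squarefree, ≠ 1, hence not a square), so deg(m_α) = 2. Thus [Q(α):Q] = 2.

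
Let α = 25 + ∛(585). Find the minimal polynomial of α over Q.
m_α(x) = x^3 - 75x^2 + 1875x - 16210

Set β = α - 25 = ∛(585), so β^3 = 585. Then (α - 25)^3 - 585 = 0, i.e. α is a root of g(x) = (x - 25)^3 - 585 = x^3 - 75x^2 + 1875x - 16210. Since g(x) = h(x - 25) where h(x) = x^3 - 585, and h is irreducible over Q (because 585 is not a perfect cube, so h has no rational root, and a monic cubic with no rational root is irreducible), g is also irreducible (irreducibility is preserved under the substitution x → x - 25). Hence m_α(x) = x^3 - 75x^2 + 1875x - 16210.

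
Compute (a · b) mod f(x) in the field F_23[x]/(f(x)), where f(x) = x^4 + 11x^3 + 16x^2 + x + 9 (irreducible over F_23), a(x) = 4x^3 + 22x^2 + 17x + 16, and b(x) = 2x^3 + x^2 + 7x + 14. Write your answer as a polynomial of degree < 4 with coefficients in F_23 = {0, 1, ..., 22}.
a · b ≡ 8x^3 + 9x^2 + 15x + 18 (mod f(x))

Multiply in F_23[x]: a(x)·b(x) = (4x^3 + 22x^2 + 17x + 16)·(2x^3 + x^2 + 7x + 14) = 8x^6 + 2x^5 + 15x^4 + 6x^3 + 6x^2 + 5x + 17. This has degree ≥ 4, so divide by f(x) over F_23: 8x^6 + 2x^5 + 15x^4 + 6x^3 + 6x^2 + 5x + 17 = (8x^2 + 6x + 5)·(x^4 + 11x^3 + 16x^2 + x + 9) + (8x^3 + 9x^2 + 15x + 18). Hence a·b ≡ 8x^3 + 9x^2 + 15x + 18 (mod f). (F_23[x]/(f) is a field with 23^4 = 279841 elements since f is irreducible of degree 4.)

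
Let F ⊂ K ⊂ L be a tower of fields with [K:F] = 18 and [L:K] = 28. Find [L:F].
[L:F] = 504

The tower law says that for any tower of field extensions F ⊂ K ⊂ L with finite degrees, [L:F] = [L:K] · [K:F]. Here this gives [L:F] = 28 · 18 = 504.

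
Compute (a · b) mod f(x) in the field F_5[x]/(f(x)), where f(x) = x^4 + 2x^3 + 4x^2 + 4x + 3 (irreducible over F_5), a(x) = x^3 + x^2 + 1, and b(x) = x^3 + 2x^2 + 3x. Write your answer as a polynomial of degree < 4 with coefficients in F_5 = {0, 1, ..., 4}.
a · b ≡ 3x^3 + 4x^2 + 4x + 3 (mod f(x))

Multiply in F_5[x]: a(x)·b(x) = (x^3 + x^2 + 1)·(x^3 + 2x^2 + 3x) = x^6 + 3x^5 + 4x^3 + 2x^2 + 3x. This has degree ≥ 4, so divide by f(x) over F_5: x^6 + 3x^5 + 4x^3 + 2x^2 + 3x = (x^2 + x + 4)·(x^4 + 2x^3 + 4x^2 + 4x + 3) + (3x^3 + 4x^2 + 4x + 3). Hence a·b ≡ 3x^3 + 4x^2 + 4x + 3 (mod f). (F_5[x]/(f) is a field with 5^4 = 625 elements since f is irreducible of degree 4.)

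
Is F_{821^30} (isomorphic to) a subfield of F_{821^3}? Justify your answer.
No: F_{821^30} is not a subfield of F_{821^3}

F_{p^m} embeds in F_{p^n} iff m | n. Here 30 ∤ 3 (since 3 = 0·30 + 3 with remainder 3 ≠ 0), so F_{821^30} is not a subfield of F_{821^3}. Equivalently: if it were, the tower law would give 30 = [F_{821^30}:F_821] dividing [F_{821^3}:F_821] = 3, contradiction.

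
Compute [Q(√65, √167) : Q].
[Q(√65, √167) : Q] = 4

[Q(√65):Q] = 2 (min poly x^2 - 65, irreducible since 65 is squarefree > 1). For the top step, suppose √167 ∈ Q(√65), say √167 = c + d√65 with c, d ∈ Q. Squaring: 167 = c^2 + 65d^2 + 2cd√65. Since √65 ∉ Q this forces 2cd = 0. If d = 0 then √167 = c ∈ Q, contradicting 167 squarefree > 1. If c = 0 then 167 = 65d^2, so 65·167 = (65d)^2 is a perfect square in Q — but 65·167 = 10855 is not a perfect square (since 65 and 167 are distinct squarefree integers). Contradiction. Hence √167 ∉ Q(√65), so x^2 - 167 stays irreducible over Q(√65) and [Q(√65, √167) : Q(√65)] = 2. By the tower law, [Q(√65, √167) : Q] = 2 · 2 = 4.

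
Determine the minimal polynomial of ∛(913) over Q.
m_α(x) = x^3 - 913

α satisfies α^3 = 913, so x^3 - 913 annihilates α. By the rational root test, a rational root p/q (in lowest terms) of x^3 - 913 would satisfy p^3 = 913 q^3, forcing q = 1 and p^3 = 913; but 913 is not a perfect cube, contradiction. A monic cubic over Q with no rational root is irreducible (any nontrivial factorization would include a linear factor). Hence x^3 - 913 is the minimal polynomial of α, and in particular [Q(α):Q] = 3.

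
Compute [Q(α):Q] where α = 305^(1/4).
[Q(α):Q] = 4

α is a root of x^4 - 305. By Eisenstein's criterion at the prime p = 5 (which divides the constant term 305 but p^2 = 25 does not, since 305 is squarefree), x^4 - 305 is irreducible over Q. Hence [Q(α):Q] = 4.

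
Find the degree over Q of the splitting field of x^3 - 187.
[K : Q] = 6

The roots of x^3 - 187 are ∛187, ω∛187, ω^2∛187 where ω = e^(2πi/3) is a primitive cube root of unity, so K = Q(∛187, ω). Now [Q(∛187):Q] = 3 (since 187 is not a perfect cube, x^3 - 187 is irreducible) and [Q(ω):Q] = 2. Both 2 and 3 divide [K:Q], and [K:Q] ≤ 3·2 = 6, so [K:Q] = 6. (Equivalently: Q(∛187) ⊂ R but ω ∉ R, so [K : Q(∛187)] = 2.)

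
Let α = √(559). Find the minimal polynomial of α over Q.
m_α(x) = x^2 - 559

α satisfies α^2 - 559 = 0, so x^2 - 559 annihilates α. Since d = 559 is squarefree and ≠ 1, it is not a perfect square in Q, so x^2 - 559 has no rational root and is therefore irreducible over Q (a degree-2 polynomial over a field is irreducible iff it has no root). Hence m_α(x) = x^2 - 559.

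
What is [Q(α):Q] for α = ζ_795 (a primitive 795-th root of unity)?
[Q(α):Q] = 416

The minimal polynomial of ζ_795 over Q is the 795-th cyclotomic polynomial Φ_795(x), which is irreducible over Q and has degree φ(795) = 416. Hence [Q(α):Q] = φ(795) = 416.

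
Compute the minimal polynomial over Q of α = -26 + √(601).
m_α(x) = x^2 + 52x + 75

From α + 26 = √(601), squaring gives (α + 26)^2 = 601, i.e. α^2 + 52α + 676 = 601, so α^2 + 52α + 75 = 0. The discriminant of x^2 + 52x + 75 is (52)^2 - 4·(75) = 2704 - 300 = 2404, and 4·(601) is not a perfect square in Q since 601 is squarefree and ≠ 1. Hence x^2 + 52x + 75 is irreducible over Q and is the minimal polynomial of α.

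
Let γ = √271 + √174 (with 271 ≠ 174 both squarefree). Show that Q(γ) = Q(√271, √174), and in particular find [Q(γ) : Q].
[Q(γ) : Q] = 4 (equivalently, Q(γ) = Q(√271, √174))

Obviously Q(γ) ⊆ Q(√271, √174), and [Q(√271, √174):Q] = 4 (since 271, 174 are distinct squarefree integers > 1 with 47154 not a perfect square). To show equality we compute the minimal polynomial of γ. From γ = √271 + √174: γ^2 = 271 + 2√(47154) + 174 = 445 + 2√(47154), so γ^2 - 445 = 2√(47154); squaring, (γ^2 - 445)^2 = 4·47154, i.e. γ^4 - 890γ^2 + 198025 - 188616 = 0, i.e. γ^4 - 890γ^2 + 9409 = 0. So γ is a root of x^4 - 890x^2 + 9409. This polynomial is irreducible over Q: it has no rational root (each ±√271 ± √174 is irrational), and any factorization into two quadratics over Q would force √(47154) ∈ Q (pairing opposite roots) or √271, √174 ∈ Q (other pairings), all impossible. Hence [Q(γ):Q] = 4 = [Q(√271, √174):Q], so Q(γ) = Q(√271, √174).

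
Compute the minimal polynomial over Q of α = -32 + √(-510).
m_α(x) = x^2 + 64x + 1534

From α + 32 = √(-510), squaring gives (α + 32)^2 = -510, i.e. α^2 + 64α + 1024 = -510, so α^2 + 64α + 1534 = 0. The discriminant of x^2 + 64x + 1534 is (64)^2 - 4·(1534) = 4096 - 6136 = -2040, and 4·(-510) is not a perfect square in Q since -510 is squarefree and ≠ 1. Hence x^2 + 64x + 1534 is irreducible over Q and is the minimal polynomial of α.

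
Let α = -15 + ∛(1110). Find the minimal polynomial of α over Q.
m_α(x) = x^3 + 45x^2 + 675x + 2265

Set β = α + 15 = ∛(1110), so β^3 = 1110. Then (α + 15)^3 - 1110 = 0, i.e. α is a root of g(x) = (x + 15)^3 - 1110 = x^3 + 45x^2 + 675x + 2265. Since g(x) = h(x + 15) where h(x) = x^3 - 1110, and h is irreducible over Q (because 1110 is not a perfect cube, so h has no rational root, and a monic cubic with no rational root is irreducible), g is also irreducible (irreducibility is preserved under the substitution x → x + 15). Hence m_α(x) = x^3 + 45x^2 + 675x + 2265.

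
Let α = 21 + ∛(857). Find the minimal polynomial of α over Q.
m_α(x) = x^3 - 63x^2 + 1323x - 10118

Set β = α - 21 = ∛(857), so β^3 = 857. Then (α - 21)^3 - 857 = 0, i.e. α is a root of g(x) = (x - 21)^3 - 857 = x^3 - 63x^2 + 1323x - 10118. Since g(x) = h(x - 21) where h(x) = x^3 - 857, and h is irreducible over Q (because 857 is not a perfect cube, so h has no rational root, and a monic cubic with no rational root is irreducible), g is also irreducible (irreducibility is preserved under the substitution x → x - 21). Hence m_α(x) = x^3 - 63x^2 + 1323x - 10118.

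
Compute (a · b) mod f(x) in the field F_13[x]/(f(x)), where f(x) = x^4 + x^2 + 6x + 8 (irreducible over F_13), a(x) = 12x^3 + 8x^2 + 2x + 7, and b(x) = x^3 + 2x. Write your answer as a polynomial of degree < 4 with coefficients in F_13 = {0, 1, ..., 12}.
a · b ≡ 8x^3 + 2x^2 + 9x + 5 (mod f(x))

Multiply in F_13[x]: a(x)·b(x) = (12x^3 + 8x^2 + 2x + 7)·(x^3 + 2x) = 12x^6 + 8x^5 + 10x^3 + 4x^2 + x. This has degree ≥ 4, so divide by f(x) over F_13: 12x^6 + 8x^5 + 10x^3 + 4x^2 + x = (12x^2 + 8x + 1)·(x^4 + x^2 + 6x + 8) + (8x^3 + 2x^2 + 9x + 5). Hence a·b ≡ 8x^3 + 2x^2 + 9x + 5 (mod f). (F_13[x]/(f) is a field with 13^4 = 28561 elements since f is irreducible of degree 4.)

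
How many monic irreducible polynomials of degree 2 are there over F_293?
There are 42778 monic irreducible polynomials of degree 2 over F_293

Each element of F_{293^2} that lies in no proper subfield is a root of exactly one monic irreducible of degree 2 over F_293, and each such polynomial has 2 distinct roots in F_{293^2}. By Möbius inversion the count is N_293(2) = (1/2) Σ_{d|2} μ(2/d) · 293^d = (1/2)(μ(2)·293^1 + μ(1)·293^2) = 85556/2 = 42778.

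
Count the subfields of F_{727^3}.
F_{727^3} has 2 subfields

The subfields of F_{p^n} are exactly the fields F_{p^d} for d | n (each is the fixed field of the unique index-d subgroup of Gal(F_{p^n}/F_p) ≅ Z/nZ). The divisors of n = 3 are {1, 3}, giving 2 subfields: F_{727^1}, F_{727^3}.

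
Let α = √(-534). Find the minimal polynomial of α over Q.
m_α(x) = x^2 + 534

α satisfies α^2 + 534 = 0, so x^2 + 534 annihilates α. Since d = -534 is squarefree and ≠ 1, it is not a perfect square in Q, so x^2 + 534 has no rational root and is therefore irreducible over Q (a degree-2 polynomial over a field is irreducible iff it has no root). Hence m_α(x) = x^2 + 534.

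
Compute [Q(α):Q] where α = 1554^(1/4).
[Q(α):Q] = 4

α is a root of x^4 - 1554. By Eisenstein's criterion at the prime p = 2 (which divides the constant term 1554 but p^2 = 4 does not, since 1554 is squarefree), x^4 - 1554 is irreducible over Q. Hence [Q(α):Q] = 4.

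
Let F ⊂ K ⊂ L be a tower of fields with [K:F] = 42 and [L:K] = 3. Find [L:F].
[L:F] = 126

The tower law says that for any tower of field extensions F ⊂ K ⊂ L with finite degrees, [L:F] = [L:K] · [K:F]. Here this gives [L:F] = 3 · 42 = 126.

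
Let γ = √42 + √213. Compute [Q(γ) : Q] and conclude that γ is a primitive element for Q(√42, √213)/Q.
[Q(γ) : Q] = 4 (equivalently, Q(γ) = Q(√42, √213))

Obviously Q(γ) ⊆ Q(√42, √213), and [Q(√42, √213):Q] = 4 (since 42, 213 are distinct squarefree integers > 1 with 8946 not a perfect square). To show equality we compute the minimal polynomial of γ. From γ = √42 + √213: γ^2 = 42 + 2√(8946) + 213 = 255 + 2√(8946), so γ^2 - 255 = 2√(8946); squaring, (γ^2 - 255)^2 = 4·8946, i.e. γ^4 - 510γ^2 + 65025 - 35784 = 0, i.e. γ^4 - 510γ^2 + 29241 = 0. So γ is a root of x^4 - 510x^2 + 29241. This polynomial is irreducible over Q: it has no rational root (each ±√42 ± √213 is irrational), and any factorization into two quadratics over Q would force √(8946) ∈ Q (pairing opposite roots) or √42, √213 ∈ Q (other pairings), all impossible. Hence [Q(γ):Q] = 4 = [Q(√42, √213):Q], so Q(γ) = Q(√42, √213).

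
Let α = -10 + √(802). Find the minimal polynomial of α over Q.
m_α(x) = x^2 + 20x - 702

From α + 10 = √(802), squaring gives (α + 10)^2 = 802, i.e. α^2 + 20α + 100 = 802, so α^2 + 20α - 702 = 0. The discriminant of x^2 + 20x - 702 is (20)^2 - 4·(-702) = 400 + 2808 = 3208, and 4·(802) is not a perfect square in Q since 802 is squarefree and ≠ 1. Hence x^2 + 20x - 702 is irreducible over Q and is the minimal polynomial of α.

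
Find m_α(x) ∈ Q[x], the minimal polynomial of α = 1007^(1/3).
m_α(x) = x^3 - 1007

α satisfies α^3 = 1007, so x^3 - 1007 annihilates α. By the rational root test, a rational root p/q (in lowest terms) of x^3 - 1007 would satisfy p^3 = 1007 q^3, forcing q = 1 and p^3 = 1007; but 1007 is not a perfect cube, contradiction. A monic cubic over Q with no rational root is irreducible (any nontrivial factorization would include a linear factor). Hence x^3 - 1007 is the minimal polynomial of α, and in particular [Q(α):Q] = 3.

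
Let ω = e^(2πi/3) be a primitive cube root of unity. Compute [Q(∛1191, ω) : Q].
[Q(∛1191, ω) : Q] = 6

[Q(∛1191):Q] = 3 (min poly x^3 - 1191, irreducible since 1191 is not a perfect cube). [Q(ω):Q] = 2 (min poly x^2 + x + 1). Since Q(∛1191) ⊂ R and ω ∉ R, we have ω ∉ Q(∛1191), so x^2 + x + 1 remains irreducible over Q(∛1191) and [Q(∛1191, ω) : Q(∛1191)] = 2. By the tower law, [Q(∛1191, ω) : Q] = 3 · 2 = 6. (In fact Q(∛1191, ω) is the splitting field of x^3 - 1191 over Q.)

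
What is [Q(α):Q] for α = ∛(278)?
[Q(α):Q] = 3

The minimal polynomial of α is x^3 - 278, irreducible over Q since 278 is not a perfect cube (so x^3 - 278 has no rational root). Hence [Q(α):Q] = deg(m_α) = 3.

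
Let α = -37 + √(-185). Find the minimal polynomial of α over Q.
m_α(x) = x^2 + 74x + 1554

From α + 37 = √(-185), squaring gives (α + 37)^2 = -185, i.e. α^2 + 74α + 1369 = -185, so α^2 + 74α + 1554 = 0. The discriminant of x^2 + 74x + 1554 is (74)^2 - 4·(1554) = 5476 - 6216 = -740, and 4·(-185) is not a perfect square in Q since -185 is squarefree and ≠ 1. Hence x^2 + 74x + 1554 is irreducible over Q and is the minimal polynomial of α.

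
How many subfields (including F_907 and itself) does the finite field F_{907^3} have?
F_{907^3} has 2 subfields

The subfields of F_{p^n} are exactly the fields F_{p^d} for d | n (each is the fixed field of the unique index-d subgroup of Gal(F_{p^n}/F_p) ≅ Z/nZ). The divisors of n = 3 are {1, 3}, giving 2 subfields: F_{907^1}, F_{907^3}.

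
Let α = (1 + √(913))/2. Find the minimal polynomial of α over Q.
m_α(x) = x^2 - x - 228

From 2α - 1 = √(913), squaring gives (2α - 1)^2 = 913, i.e. 4α^2 - 4α + 1 = 913, so α^2 - α + (1 - 913)/4 = 0. Since 913 ≡ 1 (mod 4), (1 - 913)/4 = -228 ∈ Z. The polynomial x^2 - x - 228 has discriminant 1 - 4·(-228) = 913, which is not a perfect square in Q (d = 913 is squarefree and ≠ 1), so x^2 - x - 228 is irreducible over Q. It is the minimal polynomial of α.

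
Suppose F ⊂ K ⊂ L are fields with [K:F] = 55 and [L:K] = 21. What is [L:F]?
[L:F] = 1155

The tower law says that for any tower of field extensions F ⊂ K ⊂ L with finite degrees, [L:F] = [L:K] · [K:F]. Here this gives [L:F] = 21 · 55 = 1155.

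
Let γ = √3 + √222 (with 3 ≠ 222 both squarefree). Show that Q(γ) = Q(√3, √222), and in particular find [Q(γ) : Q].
[Q(γ) : Q] = 4 (equivalently, Q(γ) = Q(√3, √222))

Obviously Q(γ) ⊆ Q(√3, √222), and [Q(√3, √222):Q] = 4 (since 3, 222 are distinct squarefree integers > 1 with 666 not a perfect square). To show equality we compute the minimal polynomial of γ. From γ = √3 + √222: γ^2 = 3 + 2√(666) + 222 = 225 + 2√(666), so γ^2 - 225 = 2√(666); squaring, (γ^2 - 225)^2 = 4·666, i.e. γ^4 - 450γ^2 + 50625 - 2664 = 0, i.e. γ^4 - 450γ^2 + 47961 = 0. So γ is a root of x^4 - 450x^2 + 47961. This polynomial is irreducible over Q: it has no rational root (each ±√3 ± √222 is irrational), and any factorization into two quadratics over Q would force √(666) ∈ Q (pairing opposite roots) or √3, √222 ∈ Q (other pairings), all impossible. Hence [Q(γ):Q] = 4 = [Q(√3, √222):Q], so Q(γ) = Q(√3, √222).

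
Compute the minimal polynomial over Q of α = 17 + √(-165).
m_α(x) = x^2 - 34x + 454

From α - 17 = √(-165), squaring gives (α - 17)^2 = -165, i.e. α^2 - 34α + 289 = -165, so α^2 - 34α + 454 = 0. The discriminant of x^2 - 34x + 454 is (-34)^2 - 4·(454) = 1156 - 1816 = -660, and 4·(-165) is not a perfect square in Q since -165 is squarefree and ≠ 1. Hence x^2 - 34x + 454 is irreducible over Q and is the minimal polynomial of α.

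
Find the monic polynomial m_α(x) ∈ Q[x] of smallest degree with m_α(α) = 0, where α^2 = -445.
m_α(x) = x^2 + 445

α satisfies α^2 + 445 = 0, so x^2 + 445 annihilates α. Since d = -445 is squarefree and ≠ 1, it is not a perfect square in Q, so x^2 + 445 has no rational root and is therefore irreducible over Q (a degree-2 polynomial over a field is irreducible iff it has no root). Hence m_α(x) = x^2 + 445.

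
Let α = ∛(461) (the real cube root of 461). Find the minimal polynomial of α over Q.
m_α(x) = x^3 - 461

α satisfies α^3 = 461, so x^3 - 461 annihilates α. By the rational root test, a rational root p/q (in lowest terms) of x^3 - 461 would satisfy p^3 = 461 q^3, forcing q = 1 and p^3 = 461; but 461 is not a perfect cube, contradiction. A monic cubic over Q with no rational root is irreducible (any nontrivial factorization would include a linear factor). Hence x^3 - 461 is the minimal polynomial of α, and in particular [Q(α):Q] = 3.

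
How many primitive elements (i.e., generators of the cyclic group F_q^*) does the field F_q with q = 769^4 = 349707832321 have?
There are φ(349707832320) = 68388126720 primitive elements

F_q^* is cyclic of order q - 1 = 349707832320. A cyclic group of order m has exactly φ(m) generators. Here m = 349707832320 = 2^10 · 3 · 5 · 7 · 11 · 17 · 17393, so the number of primitive elements is φ(349707832320) = 68388126720.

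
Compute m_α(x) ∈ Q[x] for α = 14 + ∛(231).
m_α(x) = x^3 - 42x^2 + 588x - 2975

Set β = α - 14 = ∛(231), so β^3 = 231. Then (α - 14)^3 - 231 = 0, i.e. α is a root of g(x) = (x - 14)^3 - 231 = x^3 - 42x^2 + 588x - 2975. Since g(x) = h(x - 14) where h(x) = x^3 - 231, and h is irreducible over Q (because 231 is not a perfect cube, so h has no rational root, and a monic cubic with no rational root is irreducible), g is also irreducible (irreducibility is preserved under the substitution x → x - 14). Hence m_α(x) = x^3 - 42x^2 + 588x - 2975.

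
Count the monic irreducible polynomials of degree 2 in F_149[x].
There are 11026 monic irreducible polynomials of degree 2 over F_149

Each element of F_{149^2} that lies in no proper subfield is a root of exactly one monic irreducible of degree 2 over F_149, and each such polynomial has 2 distinct roots in F_{149^2}. By Möbius inversion the count is N_149(2) = (1/2) Σ_{d|2} μ(2/d) · 149^d = (1/2)(μ(2)·149^1 + μ(1)·149^2) = 22052/2 = 11026.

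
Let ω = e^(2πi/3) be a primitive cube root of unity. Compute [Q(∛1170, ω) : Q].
[Q(∛1170, ω) : Q] = 6

[Q(∛1170):Q] = 3 (min poly x^3 - 1170, irreducible since 1170 is not a perfect cube). [Q(ω):Q] = 2 (min poly x^2 + x + 1). Since Q(∛1170) ⊂ R and ω ∉ R, we have ω ∉ Q(∛1170), so x^2 + x + 1 remains irreducible over Q(∛1170) and [Q(∛1170, ω) : Q(∛1170)] = 2. By the tower law, [Q(∛1170, ω) : Q] = 3 · 2 = 6. (In fact Q(∛1170, ω) is the splitting field of x^3 - 1170 over Q.)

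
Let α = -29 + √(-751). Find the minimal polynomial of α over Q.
m_α(x) = x^2 + 58x + 1592

From α + 29 = √(-751), squaring gives (α + 29)^2 = -751, i.e. α^2 + 58α + 841 = -751, so α^2 + 58α + 1592 = 0. The discriminant of x^2 + 58x + 1592 is (58)^2 - 4·(1592) = 3364 - 6368 = -3004, and 4·(-751) is not a perfect square in Q since -751 is squarefree and ≠ 1. Hence x^2 + 58x + 1592 is irreducible over Q and is the minimal polynomial of α.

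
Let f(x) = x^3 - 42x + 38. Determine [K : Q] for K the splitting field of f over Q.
[K : Q] = 6

By the rational root test, any rational root of the monic integer polynomial f(x) = x^3 - 42x + 38 must be an integer dividing the constant term 38, i.e. one of ±{1, 2, 19, 38}. Evaluating: f(1) = -3, f(-1) = 79, f(2) = -38, f(-2) = 114, f(19) = 6099, f(-19) = -6023, f(38) = 53314, f(-38) = -53238; none is 0, so f has no rational root and is therefore irreducible over Q (a cubic with no linear factor over a field is irreducible). For an irreducible cubic, the Galois group is A_3 or S_3 according as the discriminant disc(f) = -4a^3 - 27b^2 = -4·(-42)^3 - 27·(38)^2 = 257364 is or is not a square in Q. Here disc(f) = 257364 is not a perfect square in Q, so the Galois group of f over Q is not contained in A_3 and must be all of S_3. The splitting field has degree |S_3| = 6 over Q, so [K : Q] = 6.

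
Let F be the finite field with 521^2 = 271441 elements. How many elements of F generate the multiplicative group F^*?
There are φ(271440) = 64512 primitive elements

F_q^* is cyclic of order q - 1 = 271440. A cyclic group of order m has exactly φ(m) generators. Here m = 271440 = 2^4 · 3^2 · 5 · 13 · 29, so the number of primitive elements is φ(271440) = 64512.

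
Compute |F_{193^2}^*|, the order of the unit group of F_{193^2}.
|F_{193^2}^*| = 37248

F_{193^2} has 193^2 = 37249 elements; its multiplicative group consists of all nonzero elements, so |F_{193^2}^*| = 37249 - 1 = 37248. (It is cyclic since any finite subgroup of the multiplicative group of a field is cyclic.)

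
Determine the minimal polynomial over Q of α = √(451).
m_α(x) = x^2 - 451

α satisfies α^2 - 451 = 0, so x^2 - 451 annihilates α. Since d = 451 is squarefree and ≠ 1, it is not a perfect square in Q, so x^2 - 451 has no rational root and is therefore irreducible over Q (a degree-2 polynomial over a field is irreducible iff it has no root). Hence m_α(x) = x^2 - 451.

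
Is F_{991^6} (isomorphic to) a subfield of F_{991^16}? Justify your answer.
No: F_{991^6} is not a subfield of F_{991^16}

F_{p^m} embeds in F_{p^n} iff m | n. Here 6 ∤ 16 (since 16 = 2·6 + 4 with remainder 4 ≠ 0), so F_{991^6} is not a subfield of F_{991^16}. Equivalently: if it were, the tower law would give 6 = [F_{991^6}:F_991] dividing [F_{991^16}:F_991] = 16, contradiction.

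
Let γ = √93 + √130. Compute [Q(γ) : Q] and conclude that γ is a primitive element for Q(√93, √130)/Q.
[Q(γ) : Q] = 4 (equivalently, Q(γ) = Q(√93, √130))

Obviously Q(γ) ⊆ Q(√93, √130), and [Q(√93, √130):Q] = 4 (since 93, 130 are distinct squarefree integers > 1 with 12090 not a perfect square). To show equality we compute the minimal polynomial of γ. From γ = √93 + √130: γ^2 = 93 + 2√(12090) + 130 = 223 + 2√(12090), so γ^2 - 223 = 2√(12090); squaring, (γ^2 - 223)^2 = 4·12090, i.e. γ^4 - 446γ^2 + 49729 - 48360 = 0, i.e. γ^4 - 446γ^2 + 1369 = 0. So γ is a root of x^4 - 446x^2 + 1369. This polynomial is irreducible over Q: it has no rational root (each ±√93 ± √130 is irrational), and any factorization into two quadratics over Q would force √(12090) ∈ Q (pairing opposite roots) or √93, √130 ∈ Q (other pairings), all impossible. Hence [Q(γ):Q] = 4 = [Q(√93, √130):Q], so Q(γ) = Q(√93, √130).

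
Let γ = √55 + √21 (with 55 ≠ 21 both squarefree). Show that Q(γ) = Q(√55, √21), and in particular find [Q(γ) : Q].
[Q(γ) : Q] = 4 (equivalently, Q(γ) = Q(√55, √21))

Obviously Q(γ) ⊆ Q(√55, √21), and [Q(√55, √21):Q] = 4 (since 55, 21 are distinct squarefree integers > 1 with 1155 not a perfect square). To show equality we compute the minimal polynomial of γ. From γ = √55 + √21: γ^2 = 55 + 2√(1155) + 21 = 76 + 2√(1155), so γ^2 - 76 = 2√(1155); squaring, (γ^2 - 76)^2 = 4·1155, i.e. γ^4 - 152γ^2 + 5776 - 4620 = 0, i.e. γ^4 - 152γ^2 + 1156 = 0. So γ is a root of x^4 - 152x^2 + 1156. This polynomial is irreducible over Q: it has no rational root (each ±√55 ± √21 is irrational), and any factorization into two quadratics over Q would force √(1155) ∈ Q (pairing opposite roots) or √55, √21 ∈ Q (other pairings), all impossible. Hence [Q(γ):Q] = 4 = [Q(√55, √21):Q], so Q(γ) = Q(√55, √21).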